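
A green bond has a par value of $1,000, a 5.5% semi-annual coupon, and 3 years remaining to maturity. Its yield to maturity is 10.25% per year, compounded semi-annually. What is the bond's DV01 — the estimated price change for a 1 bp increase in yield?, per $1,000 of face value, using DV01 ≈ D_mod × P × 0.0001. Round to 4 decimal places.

Periodic yield y = 0.05125.
  t   CF        PV=CF/(1+0.05125)^t    t·PV
  1        27.50        26.1593        26.1593
  2        27.50        24.8840        49.7681
  3        27.50        23.6709        71.0127
  4        27.50        22.5169        90.0676
  5        27.50        21.4192       107.0959
  6     1,027.50       761.2824     4,567.6943
  Σ                    879.9327     4,911.7978
P = 879.9327; D_Mac = 5.58202 half-year periods = 2.79101 yrs; D_mod = 2.65494 yrs.
DV01 ≈ 2.65494 × 879.9327 × 0.0001 = 0.233617.

$0.2336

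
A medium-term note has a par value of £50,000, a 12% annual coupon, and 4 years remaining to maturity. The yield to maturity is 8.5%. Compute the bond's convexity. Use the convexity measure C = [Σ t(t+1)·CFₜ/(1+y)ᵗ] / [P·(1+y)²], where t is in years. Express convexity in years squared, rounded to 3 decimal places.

13.812

With y = 0.085:
  t   CF        PV=CF/(1+0.085)^t    t·PV        t(t+1)·PV
  1     6,000.00     5,529.9539     5,529.9539      11,059.9078
  2     6,000.00     5,096.7317    10,193.4634      30,580.3903
  3     6,000.00     4,697.4486    14,092.3458      56,369.3831
  4    56,000.00    40,408.1599   161,632.6397     808,163.1984
  Σ                 55,732.2941   191,448.4028     906,172.8796
P = 55,732.2941.
Convexity = Σ t(t+1)·PV / [P·(1+y)²] = 906,172.8796 / (55,732.2941 × 1.177225) = 13.81162.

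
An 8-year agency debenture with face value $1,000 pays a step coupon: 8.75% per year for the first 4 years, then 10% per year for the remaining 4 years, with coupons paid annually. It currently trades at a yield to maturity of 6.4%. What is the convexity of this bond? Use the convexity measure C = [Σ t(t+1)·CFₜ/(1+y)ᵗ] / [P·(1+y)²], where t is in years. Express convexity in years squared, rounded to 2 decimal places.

44.88

With y = 0.064:
  t   CF        PV=CF/(1+0.064)^t    t·PV        t(t+1)·PV
  1        87.50        82.2368        82.2368         164.4737
  2        87.50        77.2903       154.5805         463.7416
  3        87.50        72.6412       217.9237         871.6947
  4        87.50        68.2718       273.0873       1,365.4366
  5       100.00        73.3317       366.6586       2,199.9515
  6       100.00        68.9208       413.5247       2,894.6731
  7       100.00        64.7752       453.4262       3,627.4099
  8     1,100.00       669.6682     5,357.3454      48,216.1087
  Σ                  1,177.1360     7,318.7833      59,803.4898
P = 1,177.1360.
Convexity = Σ t(t+1)·PV / [P·(1+y)²] = 59,803.4898 / (1,177.1360 × 1.132096) = 44.87626.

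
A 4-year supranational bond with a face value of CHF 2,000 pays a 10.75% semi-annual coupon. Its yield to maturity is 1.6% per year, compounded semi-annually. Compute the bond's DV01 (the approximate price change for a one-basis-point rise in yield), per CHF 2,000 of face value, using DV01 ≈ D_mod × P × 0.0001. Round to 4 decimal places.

CHF 0.9282

Periodic yield y = 0.008.
  t   CF        PV=CF/(1+0.008)^t    t·PV
  1       107.50       106.6468       106.6468
  2       107.50       105.8004       211.6008
  3       107.50       104.9607       314.8822
  4       107.50       104.1277       416.5109
  5       107.50       103.3013       516.5065
  6       107.50       102.4815       614.8887
  7       107.50       101.6681       711.6768
  8     2,107.50     1,977.3490    15,818.7919
  Σ                  2,706.3356    18,711.5046
P = 2,706.3356; D_Mac = 6.91396 half-year periods = 3.45698 yrs; D_mod = 3.42955 yrs.
DV01 ≈ 3.42955 × 2,706.3356 × 0.0001 = 0.928150.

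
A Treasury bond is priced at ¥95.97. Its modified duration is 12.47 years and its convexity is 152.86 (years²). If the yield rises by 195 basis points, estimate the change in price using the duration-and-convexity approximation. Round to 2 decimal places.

Duration effect: -D_mod·Δy = -12.47 × (+0.0195) = -0.243165
Convexity effect: ½·C·(Δy)² = 0.5 × 152.86 × (0.0195)² = +0.0290625075
ΔP/P ≈ -0.243165 + 0.0290625075 = -0.2141024925
ΔP ≈ 95.97 × (-0.2141024925) = -20.547416205225.

-¥20.55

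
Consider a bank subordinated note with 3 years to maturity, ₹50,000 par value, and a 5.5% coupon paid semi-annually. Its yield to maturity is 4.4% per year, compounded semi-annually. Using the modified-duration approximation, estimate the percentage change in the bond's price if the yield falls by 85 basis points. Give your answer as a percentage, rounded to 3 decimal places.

Periodic yield y = 0.022. Modified duration first:
  t   CF        PV=CF/(1+0.022)^t    t·PV
  1     1,375.00     1,345.4012     1,345.4012
  2     1,375.00     1,316.4395     2,632.8790
  3     1,375.00     1,288.1013     3,864.3038
  4     1,375.00     1,260.3731     5,041.4923
  5     1,375.00     1,233.2418     6,166.2088
  6    51,375.00    45,086.4935   270,518.9608
  Σ                 51,530.0502   289,569.2459
P = 51,530.0502; D_Mac = 5.61942 half-year periods = 2.80971 yrs; D_mod = 2.80971/(1+0.022) = 2.74923 yrs.
ΔP/P ≈ -D_mod · Δy = -2.74923 × (-0.0085) = +0.023368 = +2.3368%.

+2.337%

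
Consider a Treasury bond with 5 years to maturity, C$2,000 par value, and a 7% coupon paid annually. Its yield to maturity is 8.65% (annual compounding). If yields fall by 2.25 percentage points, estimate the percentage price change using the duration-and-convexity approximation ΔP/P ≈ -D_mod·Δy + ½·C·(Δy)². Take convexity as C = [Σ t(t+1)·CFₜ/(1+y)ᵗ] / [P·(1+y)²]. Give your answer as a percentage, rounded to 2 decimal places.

+9.57%

With y = 0.0865:
  t   CF        PV=CF/(1+0.0865)^t    t·PV        t(t+1)·PV
  1       140.00       128.8541       128.8541         257.7082
  2       140.00       118.5956       237.1912         711.5736
  3       140.00       109.1538       327.4614       1,309.8456
  4       140.00       100.4637       401.8547       2,009.2737
  5     2,140.00     1,413.4001     7,067.0005      42,402.0032
  Σ                  1,870.4673     8,162.3620      46,690.4044
P = 1,870.4673; D_Mac = 4.36381 yrs; D_mod = 4.01639 yrs; C = 21.14550.
Duration effect: -4.01639 × (-0.0225) = +0.090369
Convexity effect: 0.5 × 21.14550 × (-0.0225)² = +0.0053525
ΔP/P ≈ +0.090369 + 0.0053525 = +0.095721 = +9.5721%.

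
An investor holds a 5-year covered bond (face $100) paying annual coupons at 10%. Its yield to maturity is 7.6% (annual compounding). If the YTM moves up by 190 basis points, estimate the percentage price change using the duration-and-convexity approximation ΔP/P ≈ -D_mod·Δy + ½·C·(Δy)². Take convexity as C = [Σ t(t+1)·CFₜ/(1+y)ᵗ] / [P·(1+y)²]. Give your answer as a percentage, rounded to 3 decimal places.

With y = 0.076:
  t   CF        PV=CF/(1+0.076)^t    t·PV        t(t+1)·PV
  1        10.00         9.2937         9.2937          18.5874
  2        10.00         8.6372        17.2745          51.8235
  3        10.00         8.0272        24.0816          96.3262
  4        10.00         7.4602        29.8408         149.2042
  5       110.00        76.2661       381.3303       2,287.9819
  Σ                    109.6844       461.8209       2,603.9231
P = 109.6844; D_Mac = 4.21045 yrs; D_mod = 3.91306 yrs; C = 20.50495.
Duration effect: -3.91306 × (+0.019) = -0.074348
Convexity effect: 0.5 × 20.50495 × (0.019)² = +0.0037011
ΔP/P ≈ -0.074348 + 0.0037011 = -0.070647 = -7.0647%.

-7.065%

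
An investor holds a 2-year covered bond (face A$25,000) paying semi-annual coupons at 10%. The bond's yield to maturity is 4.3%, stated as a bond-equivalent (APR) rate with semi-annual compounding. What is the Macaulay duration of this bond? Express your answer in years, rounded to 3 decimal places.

1.869 years

Periodic yield y = 0.0215. Discount each cash flow and weight by its period:
  t   CF        PV=CF/(1+0.0215)^t    t·PV
  1     1,250.00     1,223.6907     1,223.6907
  2     1,250.00     1,197.9350     2,395.8701
  3     1,250.00     1,172.7215     3,518.1646
  4    26,250.00    24,108.8128    96,435.2510
  Σ                 27,703.1600   103,572.9764
Price P = Σ PV = 27,703.1600.
Macaulay duration = Σ(t·PV) / P = 103,572.9764 / 27,703.1600 = 3.73867 half-year periods.
In years: 3.73867 / 2 = 1.86934 years.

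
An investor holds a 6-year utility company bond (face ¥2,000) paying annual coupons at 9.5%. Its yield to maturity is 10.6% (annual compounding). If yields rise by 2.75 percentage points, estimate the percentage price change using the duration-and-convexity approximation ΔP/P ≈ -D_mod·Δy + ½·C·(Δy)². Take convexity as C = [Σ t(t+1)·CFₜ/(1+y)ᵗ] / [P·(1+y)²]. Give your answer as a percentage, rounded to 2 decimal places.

With y = 0.106:
  t   CF        PV=CF/(1+0.106)^t    t·PV        t(t+1)·PV
  1       190.00       171.7902       171.7902         343.5805
  2       190.00       155.3257       310.6514         931.9543
  3       190.00       140.4392       421.3175       1,685.2699
  4       190.00       126.9793       507.9174       2,539.5870
  5       190.00       114.8095       574.0477       3,444.2861
  6     2,190.00     1,196.5018     7,179.0107      50,253.0752
  Σ                  1,905.8458     9,164.7350      59,197.7529
P = 1,905.8458; D_Mac = 4.80875 yrs; D_mod = 4.34787 yrs; C = 25.39260.
Duration effect: -4.34787 × (+0.0275) = -0.119567
Convexity effect: 0.5 × 25.39260 × (0.0275)² = +0.0096016
ΔP/P ≈ -0.119567 + 0.0096016 = -0.109965 = -10.9965%.

-11.00%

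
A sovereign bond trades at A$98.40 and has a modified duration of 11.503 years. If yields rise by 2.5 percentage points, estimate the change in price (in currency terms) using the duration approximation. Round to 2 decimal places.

Duration approximation: ΔP/P ≈ -D_mod · Δy = -11.503 × (+0.025) = -0.287575.
ΔP ≈ 98.40 × (-0.287575) = -28.29738.

-A$28.30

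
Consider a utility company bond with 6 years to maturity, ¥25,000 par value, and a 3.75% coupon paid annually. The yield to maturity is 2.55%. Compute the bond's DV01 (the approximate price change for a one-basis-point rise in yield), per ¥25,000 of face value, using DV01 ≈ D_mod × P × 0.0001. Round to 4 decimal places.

Periodic yield y = 0.0255.
  t   CF        PV=CF/(1+0.0255)^t    t·PV
  1       937.50       914.1882       914.1882
  2       937.50       891.4561     1,782.9121
  3       937.50       869.2892     2,607.8676
  4       937.50       847.6735     3,390.6941
  5       937.50       826.5953     4,132.9767
  6    25,937.50    22,300.4756   133,802.8538
  Σ                 26,649.6780   146,631.4925
P = 26,649.6780; D_Mac = 5.50219 yrs; D_mod = 5.36537 yrs.
DV01 ≈ 5.36537 × 26,649.6780 × 0.0001 = 14.298537.

¥14.2985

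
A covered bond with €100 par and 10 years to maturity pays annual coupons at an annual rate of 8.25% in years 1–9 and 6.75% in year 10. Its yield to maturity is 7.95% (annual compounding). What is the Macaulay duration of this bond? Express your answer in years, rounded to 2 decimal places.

7.19 years

Periodic yield y = 0.0795. Discount each cash flow and weight by its year:
  t   CF        PV=CF/(1+0.0795)^t    t·PV
  1         8.25         7.6424         7.6424
  2         8.25         7.0796        14.1592
  3         8.25         6.5582        19.6747
  4         8.25         6.0752        24.3010
  5         8.25         5.6278        28.1391
  6         8.25         5.2134        31.2802
  7         8.25         4.8294        33.8060
  8         8.25         4.4738        35.7901
  9         8.25         4.1443        37.2986
  10      106.75        49.6754       496.7541
  Σ                    101.3196       728.8453
Price P = Σ PV = 101.3196.
Macaulay duration = Σ(t·PV) / P = 728.8453 / 101.3196 = 7.19353 years.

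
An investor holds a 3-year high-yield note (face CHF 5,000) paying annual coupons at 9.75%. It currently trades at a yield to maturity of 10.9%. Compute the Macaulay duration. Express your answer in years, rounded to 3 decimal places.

2.738 years

Periodic yield y = 0.109. Discount each cash flow and weight by its year:
  t   CF        PV=CF/(1+0.109)^t    t·PV
  1       487.50       439.5852       439.5852
  2       487.50       396.3798       792.7596
  3     5,487.50     4,023.2766    12,069.8299
  Σ                  4,859.2417    13,302.1747
Price P = Σ PV = 4,859.2417.
Macaulay duration = Σ(t·PV) / P = 13,302.1747 / 4,859.2417 = 2.73750 years.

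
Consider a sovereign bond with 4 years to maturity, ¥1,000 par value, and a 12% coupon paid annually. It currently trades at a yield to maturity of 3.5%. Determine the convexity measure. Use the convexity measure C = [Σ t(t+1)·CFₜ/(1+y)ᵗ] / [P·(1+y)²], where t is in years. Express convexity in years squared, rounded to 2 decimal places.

With y = 0.035:
  t   CF        PV=CF/(1+0.035)^t    t·PV        t(t+1)·PV
  1       120.00       115.9420       115.9420         231.8841
  2       120.00       112.0213       224.0426         672.1277
  3       120.00       108.2331       324.6994       1,298.7975
  4     1,120.00       976.0153     3,904.0612      19,520.3059
  Σ                  1,312.2117     4,568.7452      21,723.1152
P = 1,312.2117.
Convexity = Σ t(t+1)·PV / [P·(1+y)²] = 21,723.1152 / (1,312.2117 × 1.071225) = 15.45388.

15.45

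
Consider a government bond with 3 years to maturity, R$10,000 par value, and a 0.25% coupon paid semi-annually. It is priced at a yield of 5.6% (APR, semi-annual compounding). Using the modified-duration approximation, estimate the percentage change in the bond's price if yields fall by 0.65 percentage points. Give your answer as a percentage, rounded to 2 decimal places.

Periodic yield y = 0.028. Modified duration first:
  t   CF        PV=CF/(1+0.028)^t    t·PV
  1        12.50        12.1595        12.1595
  2        12.50        11.8283        23.6567
  3        12.50        11.5062        34.5185
  4        12.50        11.1928        44.7711
  5        12.50        10.8879        54.4395
  6    10,012.50     8,483.6715    50,902.0287
  Σ                  8,541.2462    51,071.5740
P = 8,541.2462; D_Mac = 5.97941 half-year periods = 2.98970 yrs; D_mod = 2.98970/(1+0.028) = 2.90827 yrs.
ΔP/P ≈ -D_mod · Δy = -2.90827 × (-0.0065) = +0.018904 = +1.8904%.

+1.89%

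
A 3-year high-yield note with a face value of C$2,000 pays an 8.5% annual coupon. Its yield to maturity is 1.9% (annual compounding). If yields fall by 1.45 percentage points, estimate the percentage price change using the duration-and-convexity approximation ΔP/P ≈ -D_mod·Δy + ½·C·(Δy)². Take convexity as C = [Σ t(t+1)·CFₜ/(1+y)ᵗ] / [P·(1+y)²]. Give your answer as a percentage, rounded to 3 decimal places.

+4.082%

With y = 0.019:
  t   CF        PV=CF/(1+0.019)^t    t·PV        t(t+1)·PV
  1       170.00       166.8302       166.8302         333.6605
  2       170.00       163.7196       327.4391         982.3173
  3     2,170.00     2,050.8655     6,152.5965      24,610.3861
  Σ                  2,381.4153     6,646.8659      25,926.3639
P = 2,381.4153; D_Mac = 2.79114 yrs; D_mod = 2.73910 yrs; C = 10.48475.
Duration effect: -2.73910 × (-0.0145) = +0.039717
Convexity effect: 0.5 × 10.48475 × (-0.0145)² = +0.0011022
ΔP/P ≈ +0.039717 + 0.0011022 = +0.040819 = +4.0819%.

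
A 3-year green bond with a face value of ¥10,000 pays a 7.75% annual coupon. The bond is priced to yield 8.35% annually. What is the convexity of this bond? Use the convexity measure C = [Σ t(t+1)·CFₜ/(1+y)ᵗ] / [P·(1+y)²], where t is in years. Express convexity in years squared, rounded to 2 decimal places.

With y = 0.0835:
  t   CF        PV=CF/(1+0.0835)^t    t·PV        t(t+1)·PV
  1       775.00       715.2746       715.2746       1,430.5491
  2       775.00       660.1519     1,320.3038       3,960.9113
  3    10,775.00     8,470.9191    25,412.7572     101,651.0287
  Σ                  9,846.3455    27,448.3355     107,042.4892
P = 9,846.3455.
Convexity = Σ t(t+1)·PV / [P·(1+y)²] = 107,042.4892 / (9,846.3455 × 1.173972) = 9.26026.

9.26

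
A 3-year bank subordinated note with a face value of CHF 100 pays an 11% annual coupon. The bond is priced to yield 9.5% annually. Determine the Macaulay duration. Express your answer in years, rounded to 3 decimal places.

Periodic yield y = 0.095. Discount each cash flow and weight by its year:
  t   CF        PV=CF/(1+0.095)^t    t·PV
  1        11.00        10.0457        10.0457
  2        11.00         9.1741        18.3482
  3       111.00        84.5436       253.6307
  Σ                    103.7634       282.0246
Price P = Σ PV = 103.7634.
Macaulay duration = Σ(t·PV) / P = 282.0246 / 103.7634 = 2.71796 years.

2.718 years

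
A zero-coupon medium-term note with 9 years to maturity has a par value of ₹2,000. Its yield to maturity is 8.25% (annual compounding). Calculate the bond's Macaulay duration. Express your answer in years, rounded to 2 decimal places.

9.00 years

A zero-coupon bond has a single cash flow at maturity, so its Macaulay duration equals its maturity: 9 years.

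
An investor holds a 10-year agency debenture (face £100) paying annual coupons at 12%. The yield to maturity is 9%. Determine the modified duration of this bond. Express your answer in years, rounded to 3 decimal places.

Periodic yield y = 0.09. First find Macaulay duration:
  t   CF        PV=CF/(1+0.09)^t    t·PV
  1        12.00        11.0092        11.0092
  2        12.00        10.1002        20.2003
  3        12.00         9.2662        27.7986
  4        12.00         8.5011        34.0044
  5        12.00         7.7992        38.9959
  6        12.00         7.1552        42.9312
  7        12.00         6.5644        45.9509
  8        12.00         6.0224        48.1792
  9        12.00         5.5251        49.7262
  10      112.00        47.3100       473.1001
  Σ                    119.2530       791.8960
P = 119.2530; Macaulay duration = 791.8960 / 119.2530 = 6.64047 years.
Modified duration = D_Mac / (1 + y) = 6.64047 / 1.09 = 6.09218 years.

6.092 years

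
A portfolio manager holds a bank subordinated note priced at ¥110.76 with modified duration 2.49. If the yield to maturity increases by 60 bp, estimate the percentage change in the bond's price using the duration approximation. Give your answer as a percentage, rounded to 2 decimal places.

-1.49%

Duration approximation: ΔP/P ≈ -D_mod · Δy = -2.49 × (+0.006) = -0.014940.
As a percentage: -1.4940%.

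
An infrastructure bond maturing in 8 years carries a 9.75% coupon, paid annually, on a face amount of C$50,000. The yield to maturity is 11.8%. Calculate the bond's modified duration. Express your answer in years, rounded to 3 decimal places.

Periodic yield y = 0.118. First find Macaulay duration:
  t   CF        PV=CF/(1+0.118)^t    t·PV
  1     4,875.00     4,360.4651     4,360.4651
  2     4,875.00     3,900.2371     7,800.4743
  3     4,875.00     3,488.5842    10,465.7526
  4     4,875.00     3,120.3794    12,481.5177
  5     4,875.00     2,791.0371    13,955.1853
  6     4,875.00     2,496.4553    14,978.7320
  7     4,875.00     2,232.9654    15,630.7579
  8    54,875.00    22,482.2672   179,858.1375
  Σ                 44,872.3909   259,531.0223
P = 44,872.3909; Macaulay duration = 259,531.0223 / 44,872.3909 = 5.78376 years.
Modified duration = D_Mac / (1 + y) = 5.78376 / 1.118 = 5.17331 years.

5.173 years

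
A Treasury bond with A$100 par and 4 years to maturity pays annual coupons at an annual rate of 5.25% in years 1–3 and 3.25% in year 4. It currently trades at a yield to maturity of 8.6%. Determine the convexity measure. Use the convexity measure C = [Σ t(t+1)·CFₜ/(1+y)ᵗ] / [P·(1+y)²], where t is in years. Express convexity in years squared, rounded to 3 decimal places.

15.195

With y = 0.086:
  t   CF        PV=CF/(1+0.086)^t    t·PV        t(t+1)·PV
  1         5.25         4.8343         4.8343           9.6685
  2         5.25         4.4514         8.9029          26.7086
  3         5.25         4.0989        12.2968          49.1871
  4       103.25        74.2285       296.9141       1,484.5703
  Σ                     87.6131       322.9479       1,570.1344
P = 87.6131.
Convexity = Σ t(t+1)·PV / [P·(1+y)²] = 1,570.1344 / (87.6131 × 1.179396) = 15.19526.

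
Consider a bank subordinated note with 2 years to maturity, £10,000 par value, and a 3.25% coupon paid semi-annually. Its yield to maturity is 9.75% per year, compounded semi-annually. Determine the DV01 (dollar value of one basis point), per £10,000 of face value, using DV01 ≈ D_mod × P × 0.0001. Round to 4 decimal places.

£1.6437

Periodic yield y = 0.04875.
  t   CF        PV=CF/(1+0.04875)^t    t·PV
  1       162.50       154.9464       154.9464
  2       162.50       147.7439       295.4877
  3       162.50       140.8761       422.6284
  4    10,162.50     8,400.6456    33,602.5824
  Σ                  8,844.2120    34,475.6449
P = 8,844.2120; D_Mac = 3.89810 half-year periods = 1.94905 yrs; D_mod = 1.85845 yrs.
DV01 ≈ 1.85845 × 8,844.2120 × 0.0001 = 1.643654.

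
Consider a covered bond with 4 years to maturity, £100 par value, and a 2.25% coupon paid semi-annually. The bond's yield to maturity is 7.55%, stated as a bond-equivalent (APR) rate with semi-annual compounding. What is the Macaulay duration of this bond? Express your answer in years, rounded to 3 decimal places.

Periodic yield y = 0.03775. Discount each cash flow and weight by its period:
  t   CF        PV=CF/(1+0.03775)^t    t·PV
  1        1.125         1.0841         1.0841
  2        1.125         1.0446         2.0893
  3        1.125         1.0066         3.0199
  4        1.125         0.9700         3.8801
  5        1.125         0.9347         4.6737
  6        1.125         0.9007         5.4044
  7        1.125         0.8680         6.0758
  8      101.125        75.1825       601.4598
  Σ                     81.9913       627.6870
Price P = Σ PV = 81.9913.
Macaulay duration = Σ(t·PV) / P = 627.6870 / 81.9913 = 7.65553 half-year periods.
In years: 7.65553 / 2 = 3.82777 years.

3.828 years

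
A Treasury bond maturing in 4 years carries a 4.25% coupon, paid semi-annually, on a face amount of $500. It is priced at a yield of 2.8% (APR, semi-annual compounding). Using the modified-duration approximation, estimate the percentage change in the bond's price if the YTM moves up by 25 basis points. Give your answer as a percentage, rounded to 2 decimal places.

Periodic yield y = 0.014. Modified duration first:
  t   CF        PV=CF/(1+0.014)^t    t·PV
  1       10.625        10.4783        10.4783
  2       10.625        10.3336        20.6673
  3       10.625        10.1910        30.5729
  4       10.625        10.0503        40.2010
  5       10.625         9.9115        49.5575
  6       10.625         9.7746        58.6479
  7       10.625         9.6397        67.4779
  8      510.625       456.8761     3,655.0087
  Σ                    527.2551     3,932.6115
P = 527.2551; D_Mac = 7.45865 half-year periods = 3.72933 yrs; D_mod = 3.72933/(1+0.014) = 3.67784 yrs.
ΔP/P ≈ -D_mod · Δy = -3.67784 × (+0.0025) = -0.009195 = -0.9195%.

-0.92%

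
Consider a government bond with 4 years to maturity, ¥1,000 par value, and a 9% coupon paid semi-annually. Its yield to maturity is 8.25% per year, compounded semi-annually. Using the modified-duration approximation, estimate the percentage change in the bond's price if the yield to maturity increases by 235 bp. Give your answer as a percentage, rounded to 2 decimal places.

Periodic yield y = 0.04125. Modified duration first:
  t   CF        PV=CF/(1+0.04125)^t    t·PV
  1        45.00        43.2173        43.2173
  2        45.00        41.5052        83.0104
  3        45.00        39.8609       119.5828
  4        45.00        38.2818       153.1272
  5        45.00        36.7652       183.8262
  6        45.00        35.3088       211.8525
  7        45.00        33.9100       237.3698
  8     1,045.00       756.2688     6,050.1503
  Σ                  1,025.1180     7,082.1366
P = 1,025.1180; D_Mac = 6.90861 half-year periods = 3.45430 yrs; D_mod = 3.45430/(1+0.04125) = 3.31746 yrs.
ΔP/P ≈ -D_mod · Δy = -3.31746 × (+0.0235) = -0.077960 = -7.7960%.

-7.80%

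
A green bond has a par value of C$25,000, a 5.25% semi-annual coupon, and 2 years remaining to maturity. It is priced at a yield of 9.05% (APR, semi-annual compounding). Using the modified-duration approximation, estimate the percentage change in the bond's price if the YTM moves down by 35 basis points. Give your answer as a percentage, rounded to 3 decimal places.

+0.643%

Periodic yield y = 0.04525. Modified duration first:
  t   CF        PV=CF/(1+0.04525)^t    t·PV
  1       656.25       627.8402       627.8402
  2       656.25       600.6603     1,201.3207
  3       656.25       574.6571     1,723.9713
  4    25,656.25    21,493.7639    85,975.0556
  Σ                 23,296.9216    89,528.1878
P = 23,296.9216; D_Mac = 3.84292 half-year periods = 1.92146 yrs; D_mod = 1.92146/(1+0.04525) = 1.83828 yrs.
ΔP/P ≈ -D_mod · Δy = -1.83828 × (-0.0035) = +0.006434 = +0.6434%.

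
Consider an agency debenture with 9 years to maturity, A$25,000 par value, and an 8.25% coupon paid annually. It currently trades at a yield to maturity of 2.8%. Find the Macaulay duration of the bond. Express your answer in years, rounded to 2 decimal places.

7.10 years

Periodic yield y = 0.028. Discount each cash flow and weight by its year:
  t   CF        PV=CF/(1+0.028)^t    t·PV
  1     2,062.50     2,006.3230     2,006.3230
  2     2,062.50     1,951.6760     3,903.3521
  3     2,062.50     1,898.5175     5,695.5526
  4     2,062.50     1,846.8069     7,387.2278
  5     2,062.50     1,796.5048     8,982.5240
  6     2,062.50     1,747.5728    10,485.4366
  7     2,062.50     1,699.9735    11,899.8146
  8     2,062.50     1,653.6707    13,229.3659
  9    27,062.50    21,107.1639   189,964.4748
  Σ                 35,708.2092   253,554.0713
Price P = Σ PV = 35,708.2092.
Macaulay duration = Σ(t·PV) / P = 253,554.0713 / 35,708.2092 = 7.10072 years.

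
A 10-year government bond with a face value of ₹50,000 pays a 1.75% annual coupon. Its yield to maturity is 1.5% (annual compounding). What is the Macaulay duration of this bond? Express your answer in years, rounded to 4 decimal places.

Periodic yield y = 0.015. Discount each cash flow and weight by its year:
  t   CF        PV=CF/(1+0.015)^t    t·PV
  1       875.00       862.0690       862.0690
  2       875.00       849.3290     1,698.6581
  3       875.00       836.7774     2,510.3321
  4       875.00       824.4112     3,297.6448
  5       875.00       812.2278     4,061.1389
  6       875.00       800.2244     4,801.3465
  7       875.00       788.3984     5,518.7891
  8       875.00       776.7472     6,213.9779
  9       875.00       765.2682     6,887.4139
  10   50,875.00    43,837.3204   438,373.2041
  Σ                 51,152.7731   474,224.5744
Price P = Σ PV = 51,152.7731.
Macaulay duration = Σ(t·PV) / P = 474,224.5744 / 51,152.7731 = 9.27075 years.

9.2708 years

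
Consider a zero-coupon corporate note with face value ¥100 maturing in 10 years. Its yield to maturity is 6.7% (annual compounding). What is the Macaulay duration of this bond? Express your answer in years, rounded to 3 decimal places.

10.000 years

A zero-coupon bond has a single cash flow at maturity, so its Macaulay duration equals its maturity: 10 years.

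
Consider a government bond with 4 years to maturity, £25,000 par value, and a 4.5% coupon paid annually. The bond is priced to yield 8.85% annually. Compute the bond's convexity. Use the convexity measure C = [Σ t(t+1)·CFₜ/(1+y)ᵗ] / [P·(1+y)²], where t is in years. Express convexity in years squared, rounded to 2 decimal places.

15.35

With y = 0.0885:
  t   CF        PV=CF/(1+0.0885)^t    t·PV        t(t+1)·PV
  1     1,125.00     1,033.5324     1,033.5324       2,067.0648
  2     1,125.00       949.5015     1,899.0030       5,697.0090
  3     1,125.00       872.3027     2,616.9081      10,467.6325
  4    26,125.00    18,609.8368    74,439.3474     372,196.7369
  Σ                 21,465.1734    79,988.7909     390,428.4432
P = 21,465.1734.
Convexity = Σ t(t+1)·PV / [P·(1+y)²] = 390,428.4432 / (21,465.1734 × 1.184832) = 15.35148.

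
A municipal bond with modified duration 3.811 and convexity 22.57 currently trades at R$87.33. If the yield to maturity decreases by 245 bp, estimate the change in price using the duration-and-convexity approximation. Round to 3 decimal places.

+R$8.746

Duration effect: -D_mod·Δy = -3.811 × (-0.0245) = +0.0933695
Convexity effect: ½·C·(Δy)² = 0.5 × 22.57 × (-0.0245)² = +0.00677382125
ΔP/P ≈ +0.0933695 + 0.00677382125 = +0.10014332125
ΔP ≈ 87.33 × (+0.10014332125) = +8.7455162447625.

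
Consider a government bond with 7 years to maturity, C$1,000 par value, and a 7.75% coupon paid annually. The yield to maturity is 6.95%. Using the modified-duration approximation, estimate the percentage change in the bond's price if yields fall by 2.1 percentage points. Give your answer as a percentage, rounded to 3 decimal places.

+11.171%

Periodic yield y = 0.0695. Modified duration first:
  t   CF        PV=CF/(1+0.0695)^t    t·PV
  1        77.50        72.4638        72.4638
  2        77.50        67.7548       135.5096
  3        77.50        63.3519       190.0556
  4        77.50        59.2350       236.9401
  5        77.50        55.3857       276.9286
  6        77.50        51.7865       310.7193
  7     1,077.50       673.2119     4,712.4830
  Σ                  1,043.1896     5,935.0999
P = 1,043.1896; D_Mac = 5.68938 yrs; D_mod = 5.68938/(1+0.0695) = 5.31966 yrs.
ΔP/P ≈ -D_mod · Δy = -5.31966 × (-0.021) = +0.111713 = +11.1713%.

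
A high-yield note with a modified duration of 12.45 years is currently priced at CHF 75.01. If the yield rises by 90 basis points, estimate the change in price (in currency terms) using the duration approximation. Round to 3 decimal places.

Duration approximation: ΔP/P ≈ -D_mod · Δy = -12.45 × (+0.009) = -0.112050.
ΔP ≈ 75.01 × (-0.112050) = -8.4048705.

-CHF 8.405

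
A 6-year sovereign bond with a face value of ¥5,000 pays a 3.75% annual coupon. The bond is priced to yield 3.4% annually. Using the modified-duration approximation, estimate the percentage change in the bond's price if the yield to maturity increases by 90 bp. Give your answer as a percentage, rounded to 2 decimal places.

Periodic yield y = 0.034. Modified duration first:
  t   CF        PV=CF/(1+0.034)^t    t·PV
  1       187.50       181.3346       181.3346
  2       187.50       175.3720       350.7440
  3       187.50       169.6054       508.8162
  4       187.50       164.0284       656.1137
  5       187.50       158.6348       793.1742
  6     5,187.50     4,244.5815    25,467.4890
  Σ                  5,093.5568    27,957.6717
P = 5,093.5568; D_Mac = 5.48883 yrs; D_mod = 5.48883/(1+0.034) = 5.30835 yrs.
ΔP/P ≈ -D_mod · Δy = -5.30835 × (+0.009) = -0.047775 = -4.7775%.

-4.78%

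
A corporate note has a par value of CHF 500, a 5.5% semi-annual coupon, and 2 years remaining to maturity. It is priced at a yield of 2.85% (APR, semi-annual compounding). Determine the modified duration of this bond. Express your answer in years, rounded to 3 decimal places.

1.896 years

Periodic yield y = 0.01425. First find Macaulay duration:
  t   CF        PV=CF/(1+0.01425)^t    t·PV
  1        13.75        13.5568        13.5568
  2        13.75        13.3663        26.7327
  3        13.75        13.1786        39.5357
  4       513.75       485.4805     1,941.9219
  Σ                    525.5822     2,021.7471
P = 525.5822; Macaulay duration = 2,021.7471 / 525.5822 = 3.84668 half-year periods = 1.92334 years.
Modified duration = D_Mac / (1 + y) = 1.92334 / 1.01425 = 1.89632 years.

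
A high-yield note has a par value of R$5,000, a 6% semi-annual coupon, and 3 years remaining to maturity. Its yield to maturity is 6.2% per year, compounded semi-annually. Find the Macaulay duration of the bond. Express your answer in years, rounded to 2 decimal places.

Periodic yield y = 0.031. Discount each cash flow and weight by its period:
  t   CF        PV=CF/(1+0.031)^t    t·PV
  1       150.00       145.4898       145.4898
  2       150.00       141.1152       282.2305
  3       150.00       136.8722       410.6166
  4       150.00       132.7567       531.0270
  5       150.00       128.7650       643.8251
  6     5,150.00     4,288.0045    25,728.0273
  Σ                  4,973.0036    27,741.2163
Price P = Σ PV = 4,973.0036.
Macaulay duration = Σ(t·PV) / P = 27,741.2163 / 4,973.0036 = 5.57836 half-year periods.
In years: 5.57836 / 2 = 2.78918 years.

2.79 years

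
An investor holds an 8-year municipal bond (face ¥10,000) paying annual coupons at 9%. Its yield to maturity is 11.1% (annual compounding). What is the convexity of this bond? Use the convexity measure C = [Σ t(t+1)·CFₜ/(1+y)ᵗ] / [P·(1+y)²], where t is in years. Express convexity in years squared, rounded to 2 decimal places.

With y = 0.111:
  t   CF        PV=CF/(1+0.111)^t    t·PV        t(t+1)·PV
  1       900.00       810.0810       810.0810       1,620.1620
  2       900.00       729.1458     1,458.2916       4,374.8749
  3       900.00       656.2969     1,968.8906       7,875.5624
  4       900.00       590.7263     2,362.9050      11,814.5251
  5       900.00       531.7068     2,658.5340      15,951.2040
  6       900.00       478.5840     2,871.5039      20,100.5271
  7       900.00       430.7687     3,015.3806      24,123.0448
  8    10,900.00     4,695.8480    37,566.7836     338,101.0526
  Σ                  8,923.1573    52,712.3704     423,960.9530
P = 8,923.1573.
Convexity = Σ t(t+1)·PV / [P·(1+y)²] = 423,960.9530 / (8,923.1573 × 1.234321) = 38.49277.

38.49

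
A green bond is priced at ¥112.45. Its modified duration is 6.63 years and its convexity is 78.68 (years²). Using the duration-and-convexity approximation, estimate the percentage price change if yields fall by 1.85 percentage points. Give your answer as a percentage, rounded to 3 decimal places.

Duration effect: -D_mod·Δy = -6.63 × (-0.0185) = +0.122655
Convexity effect: ½·C·(Δy)² = 0.5 × 78.68 × (-0.0185)² = +0.013464115
ΔP/P ≈ +0.122655 + 0.013464115 = +0.136119115
= +13.6119115%.

+13.612%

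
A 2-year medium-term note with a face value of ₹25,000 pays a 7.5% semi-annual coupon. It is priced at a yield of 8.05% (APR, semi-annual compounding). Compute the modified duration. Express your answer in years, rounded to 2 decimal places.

1.82 years

Periodic yield y = 0.04025. First find Macaulay duration:
  t   CF        PV=CF/(1+0.04025)^t    t·PV
  1       937.50       901.2257       901.2257
  2       937.50       866.3549     1,732.7098
  3       937.50       832.8333     2,498.5000
  4    25,937.50    22,150.1778    88,600.7111
  Σ                 24,750.5917    93,733.1466
P = 24,750.5917; Macaulay duration = 93,733.1466 / 24,750.5917 = 3.78711 half-year periods = 1.89355 years.
Modified duration = D_Mac / (1 + y) = 1.89355 / 1.04025 = 1.82029 years.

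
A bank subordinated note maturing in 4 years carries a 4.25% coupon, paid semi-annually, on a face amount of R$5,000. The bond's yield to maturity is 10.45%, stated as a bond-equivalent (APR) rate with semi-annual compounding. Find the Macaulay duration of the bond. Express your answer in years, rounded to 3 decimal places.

3.680 years

Periodic yield y = 0.05225. Discount each cash flow and weight by its period:
  t   CF        PV=CF/(1+0.05225)^t    t·PV
  1       106.25       100.9741       100.9741
  2       106.25        95.9602       191.9204
  3       106.25        91.1952       273.5857
  4       106.25        86.6669       346.6676
  5       106.25        82.3634       411.8170
  6       106.25        78.2736       469.6416
  7       106.25        74.3869       520.7082
  8     5,106.25     3,397.4306    27,179.4451
  Σ                  4,007.2509    29,494.7596
Price P = Σ PV = 4,007.2509.
Macaulay duration = Σ(t·PV) / P = 29,494.7596 / 4,007.2509 = 7.36035 half-year periods.
In years: 7.36035 / 2 = 3.68017 years.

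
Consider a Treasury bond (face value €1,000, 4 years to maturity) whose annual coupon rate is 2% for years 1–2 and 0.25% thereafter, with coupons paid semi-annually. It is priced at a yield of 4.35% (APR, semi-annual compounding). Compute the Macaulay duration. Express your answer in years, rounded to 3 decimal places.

3.878 years

Periodic yield y = 0.02175. Discount each cash flow and weight by its period:
  t   CF        PV=CF/(1+0.02175)^t    t·PV
  1        10.00         9.7871         9.7871
  2        10.00         9.5788        19.1576
  3        10.00         9.3749        28.1247
  4        10.00         9.1753        36.7013
  5         1.25         1.1225         5.6125
  6         1.25         1.0986         6.5916
  7         1.25         1.0752         7.5265
  8     1,001.25       842.9181     6,743.3445
  Σ                    884.1305     6,856.8458
Price P = Σ PV = 884.1305.
Macaulay duration = Σ(t·PV) / P = 6,856.8458 / 884.1305 = 7.75547 half-year periods.
In years: 7.75547 / 2 = 3.87773 years.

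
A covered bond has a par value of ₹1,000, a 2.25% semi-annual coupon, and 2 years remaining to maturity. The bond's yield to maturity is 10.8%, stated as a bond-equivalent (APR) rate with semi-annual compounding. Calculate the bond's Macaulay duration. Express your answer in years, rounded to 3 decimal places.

1.964 years

Periodic yield y = 0.054. Discount each cash flow and weight by its period:
  t   CF        PV=CF/(1+0.054)^t    t·PV
  1        11.25        10.6736        10.6736
  2        11.25        10.1268        20.2536
  3        11.25         9.6079        28.8238
  4     1,011.25       819.4002     3,277.6010
  Σ                    849.8086     3,337.3520
Price P = Σ PV = 849.8086.
Macaulay duration = Σ(t·PV) / P = 3,337.3520 / 849.8086 = 3.92718 half-year periods.
In years: 3.92718 / 2 = 1.96359 years.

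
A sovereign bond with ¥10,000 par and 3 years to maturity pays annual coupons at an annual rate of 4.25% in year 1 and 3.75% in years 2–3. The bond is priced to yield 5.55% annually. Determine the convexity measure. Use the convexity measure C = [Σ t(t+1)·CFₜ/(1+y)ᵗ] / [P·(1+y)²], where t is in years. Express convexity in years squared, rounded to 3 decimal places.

10.204

With y = 0.0555:
  t   CF        PV=CF/(1+0.0555)^t    t·PV        t(t+1)·PV
  1       425.00       402.6528       402.6528         805.3055
  2       375.00       336.6005       673.2011       2,019.6032
  3    10,375.00     8,822.9414    26,468.8241     105,875.2962
  Σ                  9,562.1947    27,544.6779     108,700.2049
P = 9,562.1947.
Convexity = Σ t(t+1)·PV / [P·(1+y)²] = 108,700.2049 / (9,562.1947 × 1.114080) = 10.20367.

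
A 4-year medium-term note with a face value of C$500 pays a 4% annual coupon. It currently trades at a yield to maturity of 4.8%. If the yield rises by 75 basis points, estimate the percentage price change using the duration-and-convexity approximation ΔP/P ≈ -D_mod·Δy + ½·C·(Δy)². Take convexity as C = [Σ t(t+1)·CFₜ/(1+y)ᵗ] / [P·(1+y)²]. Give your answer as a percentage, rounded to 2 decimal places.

With y = 0.048:
  t   CF        PV=CF/(1+0.048)^t    t·PV        t(t+1)·PV
  1        20.00        19.0840        19.0840          38.1679
  2        20.00        18.2099        36.4198         109.2594
  3        20.00        17.3759        52.1276         208.5102
  4       520.00       431.0803     1,724.3213       8,621.6067
  Σ                    485.7501     1,831.9527       8,977.5443
P = 485.7501; D_Mac = 3.77139 yrs; D_mod = 3.59865 yrs; C = 16.82760.
Duration effect: -3.59865 × (+0.0075) = -0.026990
Convexity effect: 0.5 × 16.82760 × (0.0075)² = +0.0004733
ΔP/P ≈ -0.026990 + 0.0004733 = -0.026517 = -2.6517%.

-2.65%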